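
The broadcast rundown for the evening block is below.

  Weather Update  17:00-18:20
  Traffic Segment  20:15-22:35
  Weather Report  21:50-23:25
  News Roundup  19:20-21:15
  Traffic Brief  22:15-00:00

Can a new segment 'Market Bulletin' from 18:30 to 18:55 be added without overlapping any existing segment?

Weather Update: ends 18:20 at or before Market Bulletin starts 18:30 → clear.
News Roundup: starts 19:20 at or after Market Bulletin ends 18:55 → clear.
Traffic Segment: starts 20:15 at or after Market Bulletin ends 18:55 → clear.
Weather Report: starts 21:50 at or after Market Bulletin ends 18:55 → clear.
Traffic Brief: starts 22:15 at or after Market Bulletin ends 18:55 → clear.

Yes — the slot is free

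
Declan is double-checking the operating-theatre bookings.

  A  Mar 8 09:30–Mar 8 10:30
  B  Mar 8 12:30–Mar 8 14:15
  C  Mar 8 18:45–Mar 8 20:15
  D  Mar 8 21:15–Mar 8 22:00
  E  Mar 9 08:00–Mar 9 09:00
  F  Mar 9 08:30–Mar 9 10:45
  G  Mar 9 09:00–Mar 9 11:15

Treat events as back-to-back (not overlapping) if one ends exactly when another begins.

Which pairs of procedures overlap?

E & F, F & G

Two intervals overlap when each starts before the other ends.
Sorted by start: A, B, C, D, E, F, G.
B starts after A ends, so A has no further overlaps.
C starts after B ends, so B has no further overlaps.
D starts after C ends, so C has no further overlaps.
E starts after D ends, so D has no further overlaps.
F starts before E ends → E and F overlap.
G starts exactly when E ends (back-to-back, no overlap).
G starts before F ends → F and G overlap.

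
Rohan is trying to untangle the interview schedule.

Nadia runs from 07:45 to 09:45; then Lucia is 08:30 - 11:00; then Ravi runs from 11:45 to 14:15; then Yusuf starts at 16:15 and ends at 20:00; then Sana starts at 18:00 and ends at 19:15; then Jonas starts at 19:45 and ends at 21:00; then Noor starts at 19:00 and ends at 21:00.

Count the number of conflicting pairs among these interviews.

6

Sorted by start: Nadia, Lucia, Ravi, Yusuf, Sana, Noor, Jonas.
Lucia starts before Nadia ends → Nadia and Lucia overlap.
Ravi starts after Nadia ends — done with Nadia.
Ravi starts after Lucia ends — done with Lucia.
Yusuf starts after Ravi ends — done with Ravi.
Sana starts before Yusuf ends → Yusuf and Sana overlap.
Noor starts before Yusuf ends → Yusuf and Noor overlap.
Jonas starts before Yusuf ends → Yusuf and Jonas overlap.
Noor starts before Sana ends → Sana and Noor overlap.
Jonas starts after Sana ends.
Jonas starts before Noor ends → Noor and Jonas overlap.
Overlapping pairs: Jonas & Noor, Jonas & Yusuf, Lucia & Nadia, Noor & Sana, Noor & Yusuf, Sana & Yusuf — 6 in total.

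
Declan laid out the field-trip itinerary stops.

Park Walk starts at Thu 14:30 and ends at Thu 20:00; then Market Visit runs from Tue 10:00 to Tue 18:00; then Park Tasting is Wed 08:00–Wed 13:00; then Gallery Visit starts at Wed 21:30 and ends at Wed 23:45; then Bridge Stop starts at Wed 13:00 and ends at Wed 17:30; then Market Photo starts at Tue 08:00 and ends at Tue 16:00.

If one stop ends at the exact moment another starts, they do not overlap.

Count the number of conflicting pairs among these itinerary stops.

1

Two intervals overlap when each starts before the other ends.
Sorted by start: Market Photo, Market Visit, Park Tasting, Bridge Stop, Gallery Visit, Park Walk.
Market Visit starts before Market Photo ends → Market Photo and Market Visit overlap.
Park Tasting starts after Market Photo ends — done with Market Photo.
Park Tasting starts after Market Visit ends — done with Market Visit.
Bridge Stop starts exactly when Park Tasting ends (back-to-back, no overlap) — done with Park Tasting.
Gallery Visit starts after Bridge Stop ends — done with Bridge Stop.
Park Walk starts after Gallery Visit ends.
Overlapping pairs: Market Photo & Market Visit — 1 in total.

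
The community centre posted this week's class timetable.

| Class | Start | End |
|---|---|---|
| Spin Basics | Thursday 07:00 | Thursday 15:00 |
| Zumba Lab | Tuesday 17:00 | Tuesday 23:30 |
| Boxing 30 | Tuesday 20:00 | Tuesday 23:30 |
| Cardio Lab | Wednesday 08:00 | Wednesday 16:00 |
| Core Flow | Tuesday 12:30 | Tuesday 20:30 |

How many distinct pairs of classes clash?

3

Sorted by start: Core Flow, Zumba Lab, Boxing 30, Cardio Lab, Spin Basics.
Zumba Lab starts before Core Flow ends → Core Flow and Zumba Lab overlap.
Boxing 30 starts before Core Flow ends → Core Flow and Boxing 30 overlap.
Cardio Lab starts after Core Flow ends, so nothing later overlaps Core Flow either.
Boxing 30 starts before Zumba Lab ends → Zumba Lab and Boxing 30 overlap.
Cardio Lab starts after Zumba Lab ends, so nothing later overlaps Zumba Lab either.
Cardio Lab starts after Boxing 30 ends, so nothing later overlaps Boxing 30 either.
Spin Basics starts after Cardio Lab ends.
Overlapping pairs: Boxing 30 & Core Flow, Boxing 30 & Zumba Lab, Core Flow & Zumba Lab — 3 in total.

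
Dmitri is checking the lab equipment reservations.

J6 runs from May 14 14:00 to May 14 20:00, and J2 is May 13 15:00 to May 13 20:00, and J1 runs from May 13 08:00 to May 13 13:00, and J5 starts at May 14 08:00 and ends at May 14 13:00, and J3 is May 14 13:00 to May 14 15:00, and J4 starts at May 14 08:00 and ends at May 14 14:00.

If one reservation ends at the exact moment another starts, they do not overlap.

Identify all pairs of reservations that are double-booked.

Sorted by start: J1, J2, J4, J5, J3, J6.
J2 starts after J1 ends, so J1 has no further overlaps.
J4 starts after J2 ends, so J2 has no further overlaps.
J5 starts before J4 ends → J4 and J5 overlap.
J3 starts before J4 ends → J4 and J3 overlap.
J6 starts exactly when J4 ends (back-to-back, no overlap).
J3 starts exactly when J5 ends (back-to-back, no overlap), so J5 has no further overlaps.
J6 starts before J3 ends → J3 and J6 overlap.

J3 & J4, J3 & J6, J4 & J5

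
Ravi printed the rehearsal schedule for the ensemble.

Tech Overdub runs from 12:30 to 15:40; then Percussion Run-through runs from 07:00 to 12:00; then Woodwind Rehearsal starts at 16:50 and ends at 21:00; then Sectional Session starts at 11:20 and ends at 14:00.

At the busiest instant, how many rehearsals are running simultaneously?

2

Sweep the timeline, counting +1 at each start and −1 at each end (ends before starts at a tie):
07:00 start Percussion Run-through → 1
11:20 start Sectional Session → 2
12:00 end Percussion Run-through → 1
12:30 start Tech Overdub → 2
14:00 end Sectional Session → 1
15:40 end Tech Overdub → 0
16:50 start Woodwind Rehearsal → 1
21:00 end Woodwind Rehearsal → 0
Peak is 2, at 11:20 (Percussion Run-through, Sectional Session).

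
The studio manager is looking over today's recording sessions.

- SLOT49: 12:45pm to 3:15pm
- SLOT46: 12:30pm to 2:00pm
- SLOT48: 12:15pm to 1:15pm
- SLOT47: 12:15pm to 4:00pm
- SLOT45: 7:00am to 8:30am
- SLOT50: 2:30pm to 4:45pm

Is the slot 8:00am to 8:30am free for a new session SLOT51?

SLOT45: starts 7:00am before SLOT51 ends 8:30am, and ends 8:30am after SLOT51 starts 8:00am → overlap.
SLOT47: starts 12:15pm at or after SLOT51 ends 8:30am → clear.
SLOT48: starts 12:15pm at or after SLOT51 ends 8:30am → clear.
SLOT46: starts 12:30pm at or after SLOT51 ends 8:30am → clear.
SLOT49: starts 12:45pm at or after SLOT51 ends 8:30am → clear.
SLOT50: starts 2:30pm at or after SLOT51 ends 8:30am → clear.
SLOT51 overlaps SLOT45.

No — it overlaps SLOT45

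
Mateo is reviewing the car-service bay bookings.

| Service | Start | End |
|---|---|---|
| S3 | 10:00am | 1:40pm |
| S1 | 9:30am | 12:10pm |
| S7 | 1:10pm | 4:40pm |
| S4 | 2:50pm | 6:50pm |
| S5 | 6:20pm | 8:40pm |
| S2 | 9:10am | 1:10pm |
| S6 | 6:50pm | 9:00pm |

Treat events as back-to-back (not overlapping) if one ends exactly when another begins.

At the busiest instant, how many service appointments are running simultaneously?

Walk through starts and ends in time order (an end at T is processed before a start at T):
9:10am start S2 → 1
9:30am start S1 → 2
10:00am start S3 → 3
12:10pm end S1 → 2
1:10pm end S2 → 1
1:10pm start S7 → 2
1:40pm end S3 → 1
2:50pm start S4 → 2
4:40pm end S7 → 1
6:20pm start S5 → 2
6:50pm end S4 → 1
6:50pm start S6 → 2
8:40pm end S5 → 1
9:00pm end S6 → 0
Peak is 3, at 10:00am (S1, S2, S3).

3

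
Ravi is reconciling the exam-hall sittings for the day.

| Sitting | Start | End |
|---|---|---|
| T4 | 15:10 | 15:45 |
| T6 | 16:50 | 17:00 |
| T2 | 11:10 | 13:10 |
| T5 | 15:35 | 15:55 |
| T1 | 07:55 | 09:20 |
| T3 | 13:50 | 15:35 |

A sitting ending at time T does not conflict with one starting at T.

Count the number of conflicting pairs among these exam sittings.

2

Sorted by start: T1, T2, T3, T4, T5, T6.
T2 starts after T1 ends, so nothing later overlaps T1 either.
T3 starts after T2 ends, so nothing later overlaps T2 either.
T4 starts before T3 ends → T3 and T4 overlap.
T5 starts exactly when T3 ends (back-to-back, no overlap), so nothing later overlaps T3 either.
T5 starts before T4 ends → T4 and T5 overlap.
T6 starts after T4 ends.
T6 starts after T5 ends.
Overlapping pairs: T3 & T4, T4 & T5 — 2 in total.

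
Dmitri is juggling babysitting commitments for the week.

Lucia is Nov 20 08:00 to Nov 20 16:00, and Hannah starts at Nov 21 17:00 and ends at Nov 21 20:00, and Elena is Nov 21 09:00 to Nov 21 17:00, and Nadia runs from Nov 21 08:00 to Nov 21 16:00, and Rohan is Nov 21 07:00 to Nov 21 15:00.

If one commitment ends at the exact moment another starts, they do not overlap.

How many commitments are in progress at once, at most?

3

Sweep the timeline, counting +1 at each start and −1 at each end (ends before starts at a tie):
Nov 20 08:00 start Lucia → 1
Nov 20 16:00 end Lucia → 0
Nov 21 07:00 start Rohan → 1
Nov 21 08:00 start Nadia → 2
Nov 21 09:00 start Elena → 3
Nov 21 15:00 end Rohan → 2
Nov 21 16:00 end Nadia → 1
Nov 21 17:00 end Elena → 0
Nov 21 17:00 start Hannah → 1
Nov 21 20:00 end Hannah → 0
Peak is 3, at Nov 21 09:00 (Elena, Nadia, Rohan).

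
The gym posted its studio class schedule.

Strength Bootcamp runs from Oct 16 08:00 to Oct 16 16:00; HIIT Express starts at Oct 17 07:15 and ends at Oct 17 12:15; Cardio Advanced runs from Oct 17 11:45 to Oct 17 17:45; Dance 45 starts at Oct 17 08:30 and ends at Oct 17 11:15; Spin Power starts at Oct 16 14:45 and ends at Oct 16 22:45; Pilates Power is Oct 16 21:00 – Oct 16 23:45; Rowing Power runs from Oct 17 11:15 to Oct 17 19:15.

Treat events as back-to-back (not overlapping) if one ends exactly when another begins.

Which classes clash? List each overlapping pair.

Cardio Advanced & HIIT Express, Cardio Advanced & Rowing Power, Dance 45 & HIIT Express, HIIT Express & Rowing Power, Pilates Power & Spin Power, Spin Power & Strength Bootcamp

Two intervals overlap when each starts before the other ends.
Sorted by start: Strength Bootcamp, Spin Power, Pilates Power, HIIT Express, Dance 45, Rowing Power, Cardio Advanced.
Spin Power starts before Strength Bootcamp ends → Strength Bootcamp and Spin Power overlap.
Pilates Power starts after Strength Bootcamp ends, so Strength Bootcamp has no further overlaps.
Pilates Power starts before Spin Power ends → Spin Power and Pilates Power overlap.
HIIT Express starts after Spin Power ends, so Spin Power has no further overlaps.
HIIT Express starts after Pilates Power ends, so Pilates Power has no further overlaps.
Dance 45 starts before HIIT Express ends → HIIT Express and Dance 45 overlap.
Rowing Power starts before HIIT Express ends → HIIT Express and Rowing Power overlap.
Cardio Advanced starts before HIIT Express ends → HIIT Express and Cardio Advanced overlap.
Rowing Power starts exactly when Dance 45 ends (back-to-back, no overlap), so Dance 45 has no further overlaps.
Cardio Advanced starts before Rowing Power ends → Rowing Power and Cardio Advanced overlap.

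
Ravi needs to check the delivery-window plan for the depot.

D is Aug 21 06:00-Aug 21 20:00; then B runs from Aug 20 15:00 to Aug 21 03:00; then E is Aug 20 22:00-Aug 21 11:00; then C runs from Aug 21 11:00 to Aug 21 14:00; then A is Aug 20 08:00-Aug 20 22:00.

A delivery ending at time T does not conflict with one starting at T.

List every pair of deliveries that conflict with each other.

A & B, B & E, C & D, D & E

Sorted by start: A, B, E, D, C.
B starts before A ends → A and B overlap.
E starts exactly when A ends (back-to-back, no overlap), so A has no further overlaps.
E starts before B ends → B and E overlap.
D starts after B ends, so B has no further overlaps.
D starts before E ends → E and D overlap.
C starts exactly when E ends (back-to-back, no overlap).
C starts before D ends → D and C overlap.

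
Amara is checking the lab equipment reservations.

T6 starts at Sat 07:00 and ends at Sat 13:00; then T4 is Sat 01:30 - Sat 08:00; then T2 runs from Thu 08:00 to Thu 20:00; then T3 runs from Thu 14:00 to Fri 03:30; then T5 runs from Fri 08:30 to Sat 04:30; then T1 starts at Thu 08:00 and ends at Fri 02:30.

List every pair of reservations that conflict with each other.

T1 & T2, T1 & T3, T2 & T3, T4 & T5, T4 & T6

Two intervals overlap when each starts before the other ends.
Sorted by start: T1, T2, T3, T5, T4, T6.
T2 starts before T1 ends → T1 and T2 overlap.
T3 starts before T1 ends → T1 and T3 overlap.
T5 starts after T1 ends, so T1 has no further overlaps.
T3 starts before T2 ends → T2 and T3 overlap.
T5 starts after T2 ends, so T2 has no further overlaps.
T5 starts after T3 ends, so T3 has no further overlaps.
T4 starts before T5 ends → T5 and T4 overlap.
T6 starts after T5 ends.
T6 starts before T4 ends → T4 and T6 overlap.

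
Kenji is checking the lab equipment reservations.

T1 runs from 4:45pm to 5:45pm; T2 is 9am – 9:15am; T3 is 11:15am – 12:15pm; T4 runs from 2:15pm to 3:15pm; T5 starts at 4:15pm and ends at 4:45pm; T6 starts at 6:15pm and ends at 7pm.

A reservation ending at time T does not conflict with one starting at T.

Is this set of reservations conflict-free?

Yes

Two intervals overlap when each starts before the other ends.
Sorted by start: T2, T3, T4, T5, T1, T6.
T3 starts after T2 ends, so T2 has no further overlaps.
T4 starts after T3 ends, so T3 has no further overlaps.
T5 starts after T4 ends, so T4 has no further overlaps.
T1 starts exactly when T5 ends (back-to-back, no overlap), so T5 has no further overlaps.
T6 starts after T1 ends.
Every pair is clear; the schedule has no overlaps.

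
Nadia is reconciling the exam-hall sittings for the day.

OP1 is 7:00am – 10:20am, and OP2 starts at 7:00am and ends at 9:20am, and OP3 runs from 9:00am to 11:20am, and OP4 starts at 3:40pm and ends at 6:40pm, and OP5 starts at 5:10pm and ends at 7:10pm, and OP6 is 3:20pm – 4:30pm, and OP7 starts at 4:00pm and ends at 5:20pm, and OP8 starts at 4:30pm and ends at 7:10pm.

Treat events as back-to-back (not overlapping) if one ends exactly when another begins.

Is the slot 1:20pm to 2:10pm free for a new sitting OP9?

OP1: ends 10:20am at or before OP9 starts 1:20pm → clear.
OP2: ends 9:20am at or before OP9 starts 1:20pm → clear.
OP3: ends 11:20am at or before OP9 starts 1:20pm → clear.
OP6: starts 3:20pm at or after OP9 ends 2:10pm → clear.
OP4: starts 3:40pm at or after OP9 ends 2:10pm → clear.
OP7: starts 4:00pm at or after OP9 ends 2:10pm → clear.
OP8: starts 4:30pm at or after OP9 ends 2:10pm → clear.
OP5: starts 5:10pm at or after OP9 ends 2:10pm → clear.

Yes — the slot is free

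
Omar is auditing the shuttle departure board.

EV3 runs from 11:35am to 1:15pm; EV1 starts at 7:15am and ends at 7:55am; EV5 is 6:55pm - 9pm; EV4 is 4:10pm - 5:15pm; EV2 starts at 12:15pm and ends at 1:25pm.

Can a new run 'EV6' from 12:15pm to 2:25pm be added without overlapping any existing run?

EV1: ends 7:55am at or before EV6 starts 12:15pm → clear.
EV3: starts 11:35am before EV6 ends 2:25pm, and ends 1:15pm after EV6 starts 12:15pm → overlap.
EV2: starts 12:15pm before EV6 ends 2:25pm, and ends 1:25pm after EV6 starts 12:15pm → overlap.
EV4: starts 4:10pm at or after EV6 ends 2:25pm → clear.
EV5: starts 6:55pm at or after EV6 ends 2:25pm → clear.
EV6 overlaps EV2, EV3.

No — it overlaps EV2, EV3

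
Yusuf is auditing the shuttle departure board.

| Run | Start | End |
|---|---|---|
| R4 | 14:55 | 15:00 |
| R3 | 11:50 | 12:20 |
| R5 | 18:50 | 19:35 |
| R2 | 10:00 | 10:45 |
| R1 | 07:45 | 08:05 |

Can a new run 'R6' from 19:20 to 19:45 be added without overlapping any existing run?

No — it overlaps R5

R1: ends 08:05 at or before R6 starts 19:20 → clear.
R2: ends 10:45 at or before R6 starts 19:20 → clear.
R3: ends 12:20 at or before R6 starts 19:20 → clear.
R4: ends 15:00 at or before R6 starts 19:20 → clear.
R5: starts 18:50 before R6 ends 19:45, and ends 19:35 after R6 starts 19:20 → overlap.
R6 overlaps R5.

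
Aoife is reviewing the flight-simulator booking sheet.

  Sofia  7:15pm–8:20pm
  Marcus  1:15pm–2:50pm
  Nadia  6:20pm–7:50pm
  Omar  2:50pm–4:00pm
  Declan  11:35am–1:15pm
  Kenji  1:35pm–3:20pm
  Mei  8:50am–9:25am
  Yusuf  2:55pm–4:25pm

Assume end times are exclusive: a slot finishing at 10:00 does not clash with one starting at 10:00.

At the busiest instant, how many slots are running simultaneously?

Walk through starts and ends in time order (an end at T is processed before a start at T):
8:50am start Mei → 1
9:25am end Mei → 0
11:35am start Declan → 1
1:15pm end Declan → 0
1:15pm start Marcus → 1
1:35pm start Kenji → 2
2:50pm end Marcus → 1
2:50pm start Omar → 2
2:55pm start Yusuf → 3
3:20pm end Kenji → 2
4:00pm end Omar → 1
4:25pm end Yusuf → 0
6:20pm start Nadia → 1
7:15pm start Sofia → 2
7:50pm end Nadia → 1
8:20pm end Sofia → 0
Peak is 3, at 2:55pm (Kenji, Omar, Yusuf).

3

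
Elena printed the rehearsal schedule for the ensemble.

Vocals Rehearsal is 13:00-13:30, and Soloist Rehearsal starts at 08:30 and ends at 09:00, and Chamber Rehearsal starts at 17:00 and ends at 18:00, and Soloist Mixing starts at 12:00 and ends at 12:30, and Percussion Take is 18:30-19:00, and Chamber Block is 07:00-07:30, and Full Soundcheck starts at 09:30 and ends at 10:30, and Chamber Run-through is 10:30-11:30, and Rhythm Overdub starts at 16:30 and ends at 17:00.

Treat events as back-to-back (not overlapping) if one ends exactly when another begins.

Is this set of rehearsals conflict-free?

Sorted by start: Chamber Block, Soloist Rehearsal, Full Soundcheck, Chamber Run-through, Soloist Mixing, Vocals Rehearsal, Rhythm Overdub, Chamber Rehearsal, Percussion Take.
Soloist Rehearsal starts after Chamber Block ends; Chamber Block is clear from here.
Full Soundcheck starts after Soloist Rehearsal ends; Soloist Rehearsal is clear from here.
Chamber Run-through starts exactly when Full Soundcheck ends (back-to-back, no overlap); Full Soundcheck is clear from here.
Soloist Mixing starts after Chamber Run-through ends; Chamber Run-through is clear from here.
Vocals Rehearsal starts after Soloist Mixing ends; Soloist Mixing is clear from here.
Rhythm Overdub starts after Vocals Rehearsal ends; Vocals Rehearsal is clear from here.
Chamber Rehearsal starts exactly when Rhythm Overdub ends (back-to-back, no overlap); Rhythm Overdub is clear from here.
Percussion Take starts after Chamber Rehearsal ends.
Every pair is clear; the schedule has no overlaps.

Yes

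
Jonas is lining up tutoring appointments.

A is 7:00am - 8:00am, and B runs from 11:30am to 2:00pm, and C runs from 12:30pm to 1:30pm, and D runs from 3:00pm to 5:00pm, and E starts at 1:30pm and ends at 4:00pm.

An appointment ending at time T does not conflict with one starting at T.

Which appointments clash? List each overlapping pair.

B & C, B & E, D & E

Sorted by start: A, B, C, E, D.
B starts after A ends, so nothing later overlaps A either.
C starts before B ends → B and C overlap.
E starts before B ends → B and E overlap.
D starts after B ends.
E starts exactly when C ends (back-to-back, no overlap), so nothing later overlaps C either.
D starts before E ends → E and D overlap.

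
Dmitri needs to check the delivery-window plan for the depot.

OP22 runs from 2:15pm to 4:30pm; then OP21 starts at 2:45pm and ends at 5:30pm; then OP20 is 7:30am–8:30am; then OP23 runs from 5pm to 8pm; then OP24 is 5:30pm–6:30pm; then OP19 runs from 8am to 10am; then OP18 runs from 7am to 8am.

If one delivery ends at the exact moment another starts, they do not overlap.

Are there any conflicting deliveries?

Sorted by start: OP18, OP20, OP19, OP22, OP21, OP23, OP24.
OP20 starts before OP18 ends → OP18 and OP20 overlap.
That's a conflict, so the schedule is not conflict-free.

Yes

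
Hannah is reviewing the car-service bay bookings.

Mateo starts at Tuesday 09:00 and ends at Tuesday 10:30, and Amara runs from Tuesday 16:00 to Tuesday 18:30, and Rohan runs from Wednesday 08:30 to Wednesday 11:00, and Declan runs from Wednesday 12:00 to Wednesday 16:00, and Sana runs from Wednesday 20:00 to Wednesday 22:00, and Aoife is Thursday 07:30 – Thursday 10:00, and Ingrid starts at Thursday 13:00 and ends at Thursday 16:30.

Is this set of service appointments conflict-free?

Yes

Check each pair: they overlap iff neither finishes before the other starts.
Sorted by start: Mateo, Amara, Rohan, Declan, Sana, Aoife, Ingrid.
Amara starts after Mateo ends, so Mateo has no further overlaps.
Rohan starts after Amara ends, so Amara has no further overlaps.
Declan starts after Rohan ends, so Rohan has no further overlaps.
Sana starts after Declan ends, so Declan has no further overlaps.
Aoife starts after Sana ends, so Sana has no further overlaps.
Ingrid starts after Aoife ends.
Every pair is clear; the schedule has no overlaps.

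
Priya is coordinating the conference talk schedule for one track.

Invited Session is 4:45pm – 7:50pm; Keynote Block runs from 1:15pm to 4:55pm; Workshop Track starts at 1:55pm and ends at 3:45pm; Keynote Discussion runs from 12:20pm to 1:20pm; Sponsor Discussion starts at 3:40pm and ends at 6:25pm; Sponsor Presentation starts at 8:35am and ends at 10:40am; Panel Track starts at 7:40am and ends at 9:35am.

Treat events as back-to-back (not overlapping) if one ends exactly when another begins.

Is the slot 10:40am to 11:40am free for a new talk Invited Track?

Yes — the slot is free

Panel Track: ends 9:35am at or before Invited Track starts 10:40am → clear.
Sponsor Presentation: ends 10:40am at or before Invited Track starts 10:40am → clear.
Keynote Discussion: starts 12:20pm at or after Invited Track ends 11:40am → clear.
Keynote Block: starts 1:15pm at or after Invited Track ends 11:40am → clear.
Workshop Track: starts 1:55pm at or after Invited Track ends 11:40am → clear.
Sponsor Discussion: starts 3:40pm at or after Invited Track ends 11:40am → clear.
Invited Session: starts 4:45pm at or after Invited Track ends 11:40am → clear.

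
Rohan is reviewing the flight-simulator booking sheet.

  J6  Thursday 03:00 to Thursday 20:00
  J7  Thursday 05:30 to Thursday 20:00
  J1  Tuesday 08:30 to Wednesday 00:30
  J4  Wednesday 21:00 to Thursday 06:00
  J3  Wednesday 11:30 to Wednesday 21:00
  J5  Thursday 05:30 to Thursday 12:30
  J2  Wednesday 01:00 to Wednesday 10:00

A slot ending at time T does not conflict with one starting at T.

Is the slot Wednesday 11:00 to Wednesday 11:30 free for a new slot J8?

Yes — the slot is free

J1: ends Wednesday 00:30 at or before J8 starts Wednesday 11:00 → clear.
J2: ends Wednesday 10:00 at or before J8 starts Wednesday 11:00 → clear.
J3: starts Wednesday 11:30 at or after J8 ends Wednesday 11:30 → clear.
J4: starts Wednesday 21:00 at or after J8 ends Wednesday 11:30 → clear.
J6: starts Thursday 03:00 at or after J8 ends Wednesday 11:30 → clear.
J5: starts Thursday 05:30 at or after J8 ends Wednesday 11:30 → clear.
J7: starts Thursday 05:30 at or after J8 ends Wednesday 11:30 → clear.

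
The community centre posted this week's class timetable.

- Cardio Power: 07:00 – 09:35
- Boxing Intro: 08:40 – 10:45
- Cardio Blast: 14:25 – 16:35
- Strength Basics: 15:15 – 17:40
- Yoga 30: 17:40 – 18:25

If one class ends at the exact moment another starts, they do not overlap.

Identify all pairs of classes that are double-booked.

Two intervals overlap when each starts before the other ends.
Sorted by start: Cardio Power, Boxing Intro, Cardio Blast, Strength Basics, Yoga 30.
Boxing Intro starts before Cardio Power ends → Cardio Power and Boxing Intro overlap.
Cardio Blast starts after Cardio Power ends — done with Cardio Power.
Cardio Blast starts after Boxing Intro ends — done with Boxing Intro.
Strength Basics starts before Cardio Blast ends → Cardio Blast and Strength Basics overlap.
Yoga 30 starts after Cardio Blast ends.
Yoga 30 starts exactly when Strength Basics ends (back-to-back, no overlap).

Boxing Intro & Cardio Power, Cardio Blast & Strength Basics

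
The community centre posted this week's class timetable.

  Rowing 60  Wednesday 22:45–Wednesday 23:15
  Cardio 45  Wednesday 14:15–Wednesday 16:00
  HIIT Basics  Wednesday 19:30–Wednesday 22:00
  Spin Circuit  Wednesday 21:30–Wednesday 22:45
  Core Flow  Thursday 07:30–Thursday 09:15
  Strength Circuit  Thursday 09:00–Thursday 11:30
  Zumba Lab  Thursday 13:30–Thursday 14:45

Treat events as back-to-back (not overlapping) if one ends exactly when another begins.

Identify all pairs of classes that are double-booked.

Sorted by start: Cardio 45, HIIT Basics, Spin Circuit, Rowing 60, Core Flow, Strength Circuit, Zumba Lab.
HIIT Basics starts after Cardio 45 ends — done with Cardio 45.
Spin Circuit starts before HIIT Basics ends → HIIT Basics and Spin Circuit overlap.
Rowing 60 starts after HIIT Basics ends — done with HIIT Basics.
Rowing 60 starts exactly when Spin Circuit ends (back-to-back, no overlap) — done with Spin Circuit.
Core Flow starts after Rowing 60 ends — done with Rowing 60.
Strength Circuit starts before Core Flow ends → Core Flow and Strength Circuit overlap.
Zumba Lab starts after Core Flow ends.
Zumba Lab starts after Strength Circuit ends.

Core Flow & Strength Circuit, HIIT Basics & Spin Circuit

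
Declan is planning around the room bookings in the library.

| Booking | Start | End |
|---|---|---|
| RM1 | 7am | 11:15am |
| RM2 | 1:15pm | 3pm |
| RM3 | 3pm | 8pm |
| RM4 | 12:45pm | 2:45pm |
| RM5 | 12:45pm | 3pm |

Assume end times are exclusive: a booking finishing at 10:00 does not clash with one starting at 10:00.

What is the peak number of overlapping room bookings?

Sort all start/end points and keep a running count:
7am start RM1 → 1
11:15am end RM1 → 0
12:45pm start RM4 → 1
12:45pm start RM5 → 2
1:15pm start RM2 → 3
2:45pm end RM4 → 2
3pm end RM2 → 1
3pm end RM5 → 0
3pm start RM3 → 1
8pm end RM3 → 0
Peak is 3, at 1:15pm (RM2, RM4, RM5).

3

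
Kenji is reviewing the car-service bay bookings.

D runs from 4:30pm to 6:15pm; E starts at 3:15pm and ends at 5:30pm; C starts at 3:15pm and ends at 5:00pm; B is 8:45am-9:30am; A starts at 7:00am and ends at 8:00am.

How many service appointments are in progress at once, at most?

3

Sweep the timeline, counting +1 at each start and −1 at each end (ends before starts at a tie):
7:00am start A → 1
8:00am end A → 0
8:45am start B → 1
9:30am end B → 0
3:15pm start C → 1
3:15pm start E → 2
4:30pm start D → 3
5:00pm end C → 2
5:30pm end E → 1
6:15pm end D → 0
Peak is 3, at 4:30pm (C, D, E).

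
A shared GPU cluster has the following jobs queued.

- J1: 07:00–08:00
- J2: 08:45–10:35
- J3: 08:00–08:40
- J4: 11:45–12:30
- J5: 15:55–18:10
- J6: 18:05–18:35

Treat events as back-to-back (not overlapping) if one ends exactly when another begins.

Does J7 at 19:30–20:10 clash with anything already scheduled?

J1: ends 08:00 at or before J7 starts 19:30 → clear.
J3: ends 08:40 at or before J7 starts 19:30 → clear.
J2: ends 10:35 at or before J7 starts 19:30 → clear.
J4: ends 12:30 at or before J7 starts 19:30 → clear.
J5: ends 18:10 at or before J7 starts 19:30 → clear.
J6: ends 18:35 at or before J7 starts 19:30 → clear.

No — it doesn't clash with anything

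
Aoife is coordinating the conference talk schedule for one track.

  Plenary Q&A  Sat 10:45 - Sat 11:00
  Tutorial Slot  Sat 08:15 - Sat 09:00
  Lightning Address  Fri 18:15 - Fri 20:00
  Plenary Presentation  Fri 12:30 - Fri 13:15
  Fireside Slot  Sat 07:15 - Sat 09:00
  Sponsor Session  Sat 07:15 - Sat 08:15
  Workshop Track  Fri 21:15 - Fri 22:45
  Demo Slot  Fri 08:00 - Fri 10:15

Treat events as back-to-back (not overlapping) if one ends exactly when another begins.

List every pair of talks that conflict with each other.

Fireside Slot & Sponsor Session, Fireside Slot & Tutorial Slot

Sorted by start: Demo Slot, Plenary Presentation, Lightning Address, Workshop Track, Sponsor Session, Fireside Slot, Tutorial Slot, Plenary Q&A.
Plenary Presentation starts after Demo Slot ends, so nothing later overlaps Demo Slot either.
Lightning Address starts after Plenary Presentation ends, so nothing later overlaps Plenary Presentation either.
Workshop Track starts after Lightning Address ends, so nothing later overlaps Lightning Address either.
Sponsor Session starts after Workshop Track ends, so nothing later overlaps Workshop Track either.
Fireside Slot starts before Sponsor Session ends → Sponsor Session and Fireside Slot overlap.
Tutorial Slot starts exactly when Sponsor Session ends (back-to-back, no overlap), so nothing later overlaps Sponsor Session either.
Tutorial Slot starts before Fireside Slot ends → Fireside Slot and Tutorial Slot overlap.
Plenary Q&A starts after Fireside Slot ends.
Plenary Q&A starts after Tutorial Slot ends.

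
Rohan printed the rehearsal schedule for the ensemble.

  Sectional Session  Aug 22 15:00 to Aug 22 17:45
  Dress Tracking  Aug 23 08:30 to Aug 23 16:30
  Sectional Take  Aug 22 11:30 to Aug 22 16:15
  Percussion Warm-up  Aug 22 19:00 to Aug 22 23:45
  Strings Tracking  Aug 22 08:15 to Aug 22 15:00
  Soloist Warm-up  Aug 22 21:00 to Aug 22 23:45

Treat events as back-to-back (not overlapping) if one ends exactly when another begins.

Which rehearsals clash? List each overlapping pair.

Percussion Warm-up & Soloist Warm-up, Sectional Session & Sectional Take, Sectional Take & Strings Tracking

Sorted by start: Strings Tracking, Sectional Take, Sectional Session, Percussion Warm-up, Soloist Warm-up, Dress Tracking.
Sectional Take starts before Strings Tracking ends → Strings Tracking and Sectional Take overlap.
Sectional Session starts exactly when Strings Tracking ends (back-to-back, no overlap), so Strings Tracking has no further overlaps.
Sectional Session starts before Sectional Take ends → Sectional Take and Sectional Session overlap.
Percussion Warm-up starts after Sectional Take ends, so Sectional Take has no further overlaps.
Percussion Warm-up starts after Sectional Session ends, so Sectional Session has no further overlaps.
Soloist Warm-up starts before Percussion Warm-up ends → Percussion Warm-up and Soloist Warm-up overlap.
Dress Tracking starts after Percussion Warm-up ends.
Dress Tracking starts after Soloist Warm-up ends.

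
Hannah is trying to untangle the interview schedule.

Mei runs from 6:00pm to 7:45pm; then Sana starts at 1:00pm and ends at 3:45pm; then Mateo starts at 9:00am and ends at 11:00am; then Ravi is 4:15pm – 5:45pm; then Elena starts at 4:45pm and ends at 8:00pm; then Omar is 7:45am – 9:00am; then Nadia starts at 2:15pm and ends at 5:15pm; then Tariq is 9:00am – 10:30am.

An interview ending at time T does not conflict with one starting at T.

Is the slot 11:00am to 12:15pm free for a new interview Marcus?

Omar: ends 9:00am at or before Marcus starts 11:00am → clear.
Tariq: ends 10:30am at or before Marcus starts 11:00am → clear.
Mateo: ends 11:00am at or before Marcus starts 11:00am → clear.
Sana: starts 1:00pm at or after Marcus ends 12:15pm → clear.
Nadia: starts 2:15pm at or after Marcus ends 12:15pm → clear.
Ravi: starts 4:15pm at or after Marcus ends 12:15pm → clear.
Elena: starts 4:45pm at or after Marcus ends 12:15pm → clear.
Mei: starts 6:00pm at or after Marcus ends 12:15pm → clear.

Yes — the slot is free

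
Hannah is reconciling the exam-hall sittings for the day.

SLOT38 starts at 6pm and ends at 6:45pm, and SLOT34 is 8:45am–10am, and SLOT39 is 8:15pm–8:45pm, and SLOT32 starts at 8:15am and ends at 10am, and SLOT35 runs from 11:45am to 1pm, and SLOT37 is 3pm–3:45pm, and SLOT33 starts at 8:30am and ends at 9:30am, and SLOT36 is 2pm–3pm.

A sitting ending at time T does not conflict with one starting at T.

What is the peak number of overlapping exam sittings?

3

Sort all start/end points and keep a running count:
8:15am start SLOT32 → 1
8:30am start SLOT33 → 2
8:45am start SLOT34 → 3
9:30am end SLOT33 → 2
10am end SLOT32 → 1
10am end SLOT34 → 0
11:45am start SLOT35 → 1
1pm end SLOT35 → 0
2pm start SLOT36 → 1
3pm end SLOT36 → 0
3pm start SLOT37 → 1
3:45pm end SLOT37 → 0
6pm start SLOT38 → 1
6:45pm end SLOT38 → 0
8:15pm start SLOT39 → 1
8:45pm end SLOT39 → 0
Peak is 3, at 8:45am (SLOT32, SLOT33, SLOT34).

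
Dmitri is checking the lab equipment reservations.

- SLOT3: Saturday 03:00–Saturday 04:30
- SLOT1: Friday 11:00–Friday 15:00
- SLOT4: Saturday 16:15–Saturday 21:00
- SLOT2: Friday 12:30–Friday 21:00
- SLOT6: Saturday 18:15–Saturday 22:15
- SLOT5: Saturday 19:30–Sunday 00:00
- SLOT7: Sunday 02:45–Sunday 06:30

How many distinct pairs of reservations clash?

4

Sorted by start: SLOT1, SLOT2, SLOT3, SLOT4, SLOT6, SLOT5, SLOT7.
SLOT2 starts before SLOT1 ends → SLOT1 and SLOT2 overlap.
SLOT3 starts after SLOT1 ends, so SLOT1 has no further overlaps.
SLOT3 starts after SLOT2 ends, so SLOT2 has no further overlaps.
SLOT4 starts after SLOT3 ends, so SLOT3 has no further overlaps.
SLOT6 starts before SLOT4 ends → SLOT4 and SLOT6 overlap.
SLOT5 starts before SLOT4 ends → SLOT4 and SLOT5 overlap.
SLOT7 starts after SLOT4 ends.
SLOT5 starts before SLOT6 ends → SLOT6 and SLOT5 overlap.
SLOT7 starts after SLOT6 ends.
SLOT7 starts after SLOT5 ends.
Overlapping pairs: SLOT1 & SLOT2, SLOT4 & SLOT5, SLOT4 & SLOT6, SLOT5 & SLOT6 — 4 in total.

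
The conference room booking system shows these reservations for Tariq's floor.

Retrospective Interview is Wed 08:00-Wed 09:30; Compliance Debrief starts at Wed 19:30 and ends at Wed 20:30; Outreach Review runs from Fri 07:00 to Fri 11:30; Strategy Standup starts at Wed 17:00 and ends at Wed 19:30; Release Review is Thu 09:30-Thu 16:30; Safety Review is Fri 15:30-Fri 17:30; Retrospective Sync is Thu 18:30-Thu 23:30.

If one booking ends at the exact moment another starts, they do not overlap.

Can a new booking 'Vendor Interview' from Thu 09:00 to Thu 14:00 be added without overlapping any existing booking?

No — it overlaps Release Review

Retrospective Interview: ends Wed 09:30 at or before Vendor Interview starts Thu 09:00 → clear.
Strategy Standup: ends Wed 19:30 at or before Vendor Interview starts Thu 09:00 → clear.
Compliance Debrief: ends Wed 20:30 at or before Vendor Interview starts Thu 09:00 → clear.
Release Review: starts Thu 09:30 before Vendor Interview ends Thu 14:00, and ends Thu 16:30 after Vendor Interview starts Thu 09:00 → overlap.
Retrospective Sync: starts Thu 18:30 at or after Vendor Interview ends Thu 14:00 → clear.
Outreach Review: starts Fri 07:00 at or after Vendor Interview ends Thu 14:00 → clear.
Safety Review: starts Fri 15:30 at or after Vendor Interview ends Thu 14:00 → clear.
Vendor Interview overlaps Release Review.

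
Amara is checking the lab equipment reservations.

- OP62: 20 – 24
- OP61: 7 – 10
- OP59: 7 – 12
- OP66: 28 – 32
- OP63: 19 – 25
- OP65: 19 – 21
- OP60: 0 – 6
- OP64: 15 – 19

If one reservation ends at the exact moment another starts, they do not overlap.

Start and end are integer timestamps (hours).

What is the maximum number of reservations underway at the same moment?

Walk through starts and ends in time order (an end at T is processed before a start at T):
0 start OP60 → 1
6 end OP60 → 0
7 start OP59 → 1
7 start OP61 → 2
10 end OP61 → 1
12 end OP59 → 0
15 start OP64 → 1
19 end OP64 → 0
19 start OP63 → 1
19 start OP65 → 2
20 start OP62 → 3
21 end OP65 → 2
24 end OP62 → 1
25 end OP63 → 0
28 start OP66 → 1
32 end OP66 → 0
Peak is 3, at 20 (OP62, OP63, OP65).

3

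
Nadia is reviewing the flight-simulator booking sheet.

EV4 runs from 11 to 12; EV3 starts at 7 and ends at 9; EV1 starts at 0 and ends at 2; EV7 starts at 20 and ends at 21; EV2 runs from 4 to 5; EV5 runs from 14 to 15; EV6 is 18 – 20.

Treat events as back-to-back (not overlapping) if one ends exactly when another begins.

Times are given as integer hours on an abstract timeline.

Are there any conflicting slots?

Sorted by start: EV1, EV2, EV3, EV4, EV5, EV6, EV7.
EV2 starts after EV1 ends, so EV1 has no further overlaps.
EV3 starts after EV2 ends, so EV2 has no further overlaps.
EV4 starts after EV3 ends, so EV3 has no further overlaps.
EV5 starts after EV4 ends, so EV4 has no further overlaps.
EV6 starts after EV5 ends, so EV5 has no further overlaps.
EV7 starts exactly when EV6 ends (back-to-back, no overlap).
Every pair is clear; the schedule has no overlaps.

No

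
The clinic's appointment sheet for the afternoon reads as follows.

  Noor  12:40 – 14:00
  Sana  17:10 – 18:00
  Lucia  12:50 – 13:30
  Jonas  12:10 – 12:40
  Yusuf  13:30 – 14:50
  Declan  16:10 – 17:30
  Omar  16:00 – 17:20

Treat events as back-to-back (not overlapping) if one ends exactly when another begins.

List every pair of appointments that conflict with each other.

Declan & Omar, Declan & Sana, Lucia & Noor, Noor & Yusuf, Omar & Sana

Check each pair: they overlap iff neither finishes before the other starts.
Sorted by start: Jonas, Noor, Lucia, Yusuf, Omar, Declan, Sana.
Noor starts exactly when Jonas ends (back-to-back, no overlap); Jonas is clear from here.
Lucia starts before Noor ends → Noor and Lucia overlap.
Yusuf starts before Noor ends → Noor and Yusuf overlap.
Omar starts after Noor ends; Noor is clear from here.
Yusuf starts exactly when Lucia ends (back-to-back, no overlap); Lucia is clear from here.
Omar starts after Yusuf ends; Yusuf is clear from here.
Declan starts before Omar ends → Omar and Declan overlap.
Sana starts before Omar ends → Omar and Sana overlap.
Sana starts before Declan ends → Declan and Sana overlap.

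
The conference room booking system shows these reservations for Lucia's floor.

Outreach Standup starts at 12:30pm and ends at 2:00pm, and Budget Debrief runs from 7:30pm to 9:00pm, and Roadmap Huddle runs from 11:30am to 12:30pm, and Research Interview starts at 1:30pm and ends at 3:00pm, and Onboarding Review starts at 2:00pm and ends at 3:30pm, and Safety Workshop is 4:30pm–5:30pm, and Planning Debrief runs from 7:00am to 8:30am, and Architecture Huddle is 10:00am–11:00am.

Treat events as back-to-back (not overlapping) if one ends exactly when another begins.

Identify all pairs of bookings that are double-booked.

Onboarding Review & Research Interview, Outreach Standup & Research Interview

Sorted by start: Planning Debrief, Architecture Huddle, Roadmap Huddle, Outreach Standup, Research Interview, Onboarding Review, Safety Workshop, Budget Debrief.
Architecture Huddle starts after Planning Debrief ends, so Planning Debrief has no further overlaps.
Roadmap Huddle starts after Architecture Huddle ends, so Architecture Huddle has no further overlaps.
Outreach Standup starts exactly when Roadmap Huddle ends (back-to-back, no overlap), so Roadmap Huddle has no further overlaps.
Research Interview starts before Outreach Standup ends → Outreach Standup and Research Interview overlap.
Onboarding Review starts exactly when Outreach Standup ends (back-to-back, no overlap), so Outreach Standup has no further overlaps.
Onboarding Review starts before Research Interview ends → Research Interview and Onboarding Review overlap.
Safety Workshop starts after Research Interview ends, so Research Interview has no further overlaps.
Safety Workshop starts after Onboarding Review ends, so Onboarding Review has no further overlaps.
Budget Debrief starts after Safety Workshop ends.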